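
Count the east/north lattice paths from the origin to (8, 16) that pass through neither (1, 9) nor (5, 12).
Number of paths = 496821

Inclusion–exclusion. Total paths: C(24, 8) = 735471. Through P₁: C(10, 1)·C(14, 7) = 34320. Through P₂: C(17, 5)·C(7, 3) = 216580. Since P₁ is strictly southwest of P₂, a monotone path through both must visit P₁ then P₂; paths through both = C(10, 1)·C(7, 4)·C(7, 3) = 12250. Avoid both = 735471 − 34320 − 216580 + 12250 = 496821.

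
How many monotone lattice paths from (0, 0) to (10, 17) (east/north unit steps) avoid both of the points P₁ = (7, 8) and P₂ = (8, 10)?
Number of paths = 6140277

Inclusion–exclusion. Total paths: C(27, 10) = 8436285. Through P₁: C(15, 7)·C(12, 3) = 1415700. Through P₂: C(18, 8)·C(9, 2) = 1575288. Since P₁ is strictly southwest of P₂, a monotone path through both must visit P₁ then P₂; paths through both = C(15, 7)·C(3, 1)·C(9, 2) = 694980. Avoid both = 8436285 − 1415700 − 1575288 + 694980 = 6140277.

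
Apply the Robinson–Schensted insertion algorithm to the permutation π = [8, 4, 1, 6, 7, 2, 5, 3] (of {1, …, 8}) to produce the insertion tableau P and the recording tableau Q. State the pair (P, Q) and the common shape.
P = [1, 2, 3] / [4, 5, 7] / [6] / [8];  Q = [1, 4, 5] / [2, 6, 7] / [3] / [8];  common shape = (3, 3, 1, 1)

Row-insert the values π_1, π_2, … into P one at a time, bumping the leftmost entry strictly greater than the inserted value down to the next row. The recording tableau Q records, in position (i, j), the step at which that cell was added to P.
  Insert 8 (step 1): P = [8];  Q = [1]
  Insert 4 (step 2): P = [4] / [8];  Q = [1] / [2]
  Insert 1 (step 3): P = [1] / [4] / [8];  Q = [1] / [2] / [3]
  Insert 6 (step 4): P = [1, 6] / [4] / [8];  Q = [1, 4] / [2] / [3]
  Insert 7 (step 5): P = [1, 6, 7] / [4] / [8];  Q = [1, 4, 5] / [2] / [3]
  Insert 2 (step 6): P = [1, 2, 7] / [4, 6] / [8];  Q = [1, 4, 5] / [2, 6] / [3]
  Insert 5 (step 7): P = [1, 2, 5] / [4, 6, 7] / [8];  Q = [1, 4, 5] / [2, 6, 7] / [3]
  Insert 3 (step 8): P = [1, 2, 3] / [4, 5, 7] / [6] / [8];  Q = [1, 4, 5] / [2, 6, 7] / [3] / [8]
Final shape: (3, 3, 1, 1).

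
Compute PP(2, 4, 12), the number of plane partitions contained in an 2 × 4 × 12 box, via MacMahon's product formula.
PP(2, 4, 12) = 866320

Evaluate the triple product over i = 1..2, j = 1..4, k = 1..12. The factors are (2/1) · (3/2) · (4/3) · (5/4) · (6/5) · (7/6) · (8/7) · (9/8) · … (96 factors total). The numerators and denominators telescope so the product is an integer; carrying out the multiplication exactly gives PP(2, 4, 12) = 866320.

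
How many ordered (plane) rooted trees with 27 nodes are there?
C_26 = 18367353072152

These ordered rooted trees are counted by the Catalan number C_n = (1/(n + 1)) · C(2n, n). For n = 26: C_26 = (1/27) · C(52, 26) = 495918532948104/27 = 18367353072152.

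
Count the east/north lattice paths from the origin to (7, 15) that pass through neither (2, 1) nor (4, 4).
Number of paths = 121100

Inclusion–exclusion. Total paths: C(22, 7) = 170544. Through P₁: C(3, 2)·C(19, 5) = 34884. Through P₂: C(8, 4)·C(14, 3) = 25480. Since P₁ is strictly southwest of P₂, a monotone path through both must visit P₁ then P₂; paths through both = C(3, 2)·C(5, 2)·C(14, 3) = 10920. Avoid both = 170544 − 34884 − 25480 + 10920 = 121100.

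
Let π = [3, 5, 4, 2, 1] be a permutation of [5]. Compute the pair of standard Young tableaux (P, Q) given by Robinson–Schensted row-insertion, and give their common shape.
P = [1, 4] / [2] / [3] / [5];  Q = [1, 2] / [3] / [4] / [5];  common shape = (2, 1, 1, 1)

Row-insert the values π_1, π_2, … into P one at a time, bumping the leftmost entry strictly greater than the inserted value down to the next row. The recording tableau Q records, in position (i, j), the step at which that cell was added to P.
  Insert 3 (step 1): P = [3];  Q = [1]
  Insert 5 (step 2): P = [3, 5];  Q = [1, 2]
  Insert 4 (step 3): P = [3, 4] / [5];  Q = [1, 2] / [3]
  Insert 2 (step 4): P = [2, 4] / [3] / [5];  Q = [1, 2] / [3] / [4]
  Insert 1 (step 5): P = [1, 4] / [2] / [3] / [5];  Q = [1, 2] / [3] / [4] / [5]
Final shape: (2, 1, 1, 1).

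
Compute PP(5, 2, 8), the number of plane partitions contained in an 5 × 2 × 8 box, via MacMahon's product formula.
PP(5, 2, 8) = 429429

Evaluate the triple product over i = 1..5, j = 1..2, k = 1..8. The factors are (2/1) · (3/2) · (4/3) · (5/4) · (6/5) · (7/6) · (8/7) · (9/8) · … (80 factors total). The numerators and denominators telescope so the product is an integer; carrying out the multiplication exactly gives PP(5, 2, 8) = 429429.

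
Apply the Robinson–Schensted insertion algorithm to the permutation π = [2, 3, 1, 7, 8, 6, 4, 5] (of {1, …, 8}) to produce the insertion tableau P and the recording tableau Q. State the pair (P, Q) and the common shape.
P = [1, 3, 4, 5] / [2, 6, 8] / [7];  Q = [1, 2, 4, 5] / [3, 6, 8] / [7];  common shape = (4, 3, 1)

Row-insert the values π_1, π_2, … into P one at a time, bumping the leftmost entry strictly greater than the inserted value down to the next row. The recording tableau Q records, in position (i, j), the step at which that cell was added to P.
  Insert 2 (step 1): P = [2];  Q = [1]
  Insert 3 (step 2): P = [2, 3];  Q = [1, 2]
  Insert 1 (step 3): P = [1, 3] / [2];  Q = [1, 2] / [3]
  Insert 7 (step 4): P = [1, 3, 7] / [2];  Q = [1, 2, 4] / [3]
  Insert 8 (step 5): P = [1, 3, 7, 8] / [2];  Q = [1, 2, 4, 5] / [3]
  Insert 6 (step 6): P = [1, 3, 6, 8] / [2, 7];  Q = [1, 2, 4, 5] / [3, 6]
  Insert 4 (step 7): P = [1, 3, 4, 8] / [2, 6] / [7];  Q = [1, 2, 4, 5] / [3, 6] / [7]
  Insert 5 (step 8): P = [1, 3, 4, 5] / [2, 6, 8] / [7];  Q = [1, 2, 4, 5] / [3, 6, 8] / [7]
Final shape: (4, 3, 1).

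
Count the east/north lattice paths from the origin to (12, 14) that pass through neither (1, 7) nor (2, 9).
Number of paths = 9310015

Inclusion–exclusion. Total paths: C(26, 12) = 9657700. Through P₁: C(8, 1)·C(18, 11) = 254592. Through P₂: C(11, 2)·C(15, 10) = 165165. Since P₁ is strictly southwest of P₂, a monotone path through both must visit P₁ then P₂; paths through both = C(8, 1)·C(3, 1)·C(15, 10) = 72072. Avoid both = 9657700 − 254592 − 165165 + 72072 = 9310015.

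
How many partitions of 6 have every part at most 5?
p(6, parts ≤ 5) = 10

Partitions of 6 with all parts ≤ 5: 5+1, 4+2, 4+1+1, 3+3, 3+2+1, 3+1+1+1, 2+2+2, 2+2+1+1, 2+1+1+1+1, 1+1+1+1+1+1. Count = 10.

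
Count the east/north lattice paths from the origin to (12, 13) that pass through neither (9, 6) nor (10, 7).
Number of paths = 4335436

Inclusion–exclusion. Total paths: C(25, 12) = 5200300. Through P₁: C(15, 9)·C(10, 3) = 600600. Through P₂: C(17, 10)·C(8, 2) = 544544. Since P₁ is strictly southwest of P₂, a monotone path through both must visit P₁ then P₂; paths through both = C(15, 9)·C(2, 1)·C(8, 2) = 280280. Avoid both = 5200300 − 600600 − 544544 + 280280 = 4335436.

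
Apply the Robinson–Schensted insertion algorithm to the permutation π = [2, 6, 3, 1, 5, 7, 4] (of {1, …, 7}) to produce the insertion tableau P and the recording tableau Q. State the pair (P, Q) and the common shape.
P = [1, 3, 4, 7] / [2, 5] / [6];  Q = [1, 2, 5, 6] / [3, 7] / [4];  common shape = (4, 2, 1)

Row-insert the values π_1, π_2, … into P one at a time, bumping the leftmost entry strictly greater than the inserted value down to the next row. The recording tableau Q records, in position (i, j), the step at which that cell was added to P.
  Insert 2 (step 1): P = [2];  Q = [1]
  Insert 6 (step 2): P = [2, 6];  Q = [1, 2]
  Insert 3 (step 3): P = [2, 3] / [6];  Q = [1, 2] / [3]
  Insert 1 (step 4): P = [1, 3] / [2] / [6];  Q = [1, 2] / [3] / [4]
  Insert 5 (step 5): P = [1, 3, 5] / [2] / [6];  Q = [1, 2, 5] / [3] / [4]
  Insert 7 (step 6): P = [1, 3, 5, 7] / [2] / [6];  Q = [1, 2, 5, 6] / [3] / [4]
  Insert 4 (step 7): P = [1, 3, 4, 7] / [2, 5] / [6];  Q = [1, 2, 5, 6] / [3, 7] / [4]
Final shape: (4, 2, 1).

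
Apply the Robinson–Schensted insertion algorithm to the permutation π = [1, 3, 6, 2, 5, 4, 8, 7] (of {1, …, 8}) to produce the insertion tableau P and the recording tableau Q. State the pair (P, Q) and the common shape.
P = [1, 2, 4, 7] / [3, 5, 8] / [6];  Q = [1, 2, 3, 7] / [4, 5, 8] / [6];  common shape = (4, 3, 1)

Row-insert the values π_1, π_2, … into P one at a time, bumping the leftmost entry strictly greater than the inserted value down to the next row. The recording tableau Q records, in position (i, j), the step at which that cell was added to P.
  Insert 1 (step 1): P = [1];  Q = [1]
  Insert 3 (step 2): P = [1, 3];  Q = [1, 2]
  Insert 6 (step 3): P = [1, 3, 6];  Q = [1, 2, 3]
  Insert 2 (step 4): P = [1, 2, 6] / [3];  Q = [1, 2, 3] / [4]
  Insert 5 (step 5): P = [1, 2, 5] / [3, 6];  Q = [1, 2, 3] / [4, 5]
  Insert 4 (step 6): P = [1, 2, 4] / [3, 5] / [6];  Q = [1, 2, 3] / [4, 5] / [6]
  Insert 8 (step 7): P = [1, 2, 4, 8] / [3, 5] / [6];  Q = [1, 2, 3, 7] / [4, 5] / [6]
  Insert 7 (step 8): P = [1, 2, 4, 7] / [3, 5, 8] / [6];  Q = [1, 2, 3, 7] / [4, 5, 8] / [6]
Final shape: (4, 3, 1).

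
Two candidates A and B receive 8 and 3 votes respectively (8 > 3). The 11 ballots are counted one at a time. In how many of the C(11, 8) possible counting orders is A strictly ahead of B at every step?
Strict-lead orderings = 75

Total orderings of the 11 votes with 8 for A: C(11, 8) = 165. By the Bertrand ballot formula (Cycle Lemma / reflection principle), the number of orderings in which A is strictly ahead of B throughout is (p − q)/(p + q) · C(p + q, p) = (8 − 3)/(8 + 3) · 165 = 75.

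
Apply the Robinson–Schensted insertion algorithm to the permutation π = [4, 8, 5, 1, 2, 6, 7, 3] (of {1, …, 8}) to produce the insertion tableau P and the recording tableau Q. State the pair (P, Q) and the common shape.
P = [1, 2, 3, 7] / [4, 5, 6] / [8];  Q = [1, 2, 6, 7] / [3, 5, 8] / [4];  common shape = (4, 3, 1)

Row-insert the values π_1, π_2, … into P one at a time, bumping the leftmost entry strictly greater than the inserted value down to the next row. The recording tableau Q records, in position (i, j), the step at which that cell was added to P.
  Insert 4 (step 1): P = [4];  Q = [1]
  Insert 8 (step 2): P = [4, 8];  Q = [1, 2]
  Insert 5 (step 3): P = [4, 5] / [8];  Q = [1, 2] / [3]
  Insert 1 (step 4): P = [1, 5] / [4] / [8];  Q = [1, 2] / [3] / [4]
  Insert 2 (step 5): P = [1, 2] / [4, 5] / [8];  Q = [1, 2] / [3, 5] / [4]
  Insert 6 (step 6): P = [1, 2, 6] / [4, 5] / [8];  Q = [1, 2, 6] / [3, 5] / [4]
  Insert 7 (step 7): P = [1, 2, 6, 7] / [4, 5] / [8];  Q = [1, 2, 6, 7] / [3, 5] / [4]
  Insert 3 (step 8): P = [1, 2, 3, 7] / [4, 5, 6] / [8];  Q = [1, 2, 6, 7] / [3, 5, 8] / [4]
Final shape: (4, 3, 1).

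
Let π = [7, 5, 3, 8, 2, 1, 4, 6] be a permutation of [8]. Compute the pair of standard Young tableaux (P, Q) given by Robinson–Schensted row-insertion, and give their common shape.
P = [1, 4, 6] / [2, 8] / [3] / [5] / [7];  Q = [1, 4, 8] / [2, 7] / [3] / [5] / [6];  common shape = (3, 2, 1, 1, 1)

Row-insert the values π_1, π_2, … into P one at a time, bumping the leftmost entry strictly greater than the inserted value down to the next row. The recording tableau Q records, in position (i, j), the step at which that cell was added to P.
  Insert 7 (step 1): P = [7];  Q = [1]
  Insert 5 (step 2): P = [5] / [7];  Q = [1] / [2]
  Insert 3 (step 3): P = [3] / [5] / [7];  Q = [1] / [2] / [3]
  Insert 8 (step 4): P = [3, 8] / [5] / [7];  Q = [1, 4] / [2] / [3]
  Insert 2 (step 5): P = [2, 8] / [3] / [5] / [7];  Q = [1, 4] / [2] / [3] / [5]
  Insert 1 (step 6): P = [1, 8] / [2] / [3] / [5] / [7];  Q = [1, 4] / [2] / [3] / [5] / [6]
  Insert 4 (step 7): P = [1, 4] / [2, 8] / [3] / [5] / [7];  Q = [1, 4] / [2, 7] / [3] / [5] / [6]
  Insert 6 (step 8): P = [1, 4, 6] / [2, 8] / [3] / [5] / [7];  Q = [1, 4, 8] / [2, 7] / [3] / [5] / [6]
Final shape: (3, 2, 1, 1, 1).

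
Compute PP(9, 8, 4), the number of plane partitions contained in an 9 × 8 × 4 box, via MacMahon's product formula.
PP(9, 8, 4) = 151561524301616

Evaluate the triple product over i = 1..9, j = 1..8, k = 1..4. The factors are (2/1) · (3/2) · (4/3) · (5/4) · (3/2) · (4/3) · (5/4) · (6/5) · … (288 factors total). The numerators and denominators telescope so the product is an integer; carrying out the multiplication exactly gives PP(9, 8, 4) = 151561524301616.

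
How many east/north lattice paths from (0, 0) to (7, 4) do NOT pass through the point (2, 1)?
Number of paths = 162

Total paths from (0, 0) to (7, 4): C(11, 7) = 330. Paths through (2, 1): (paths (0, 0) → (2, 1)) × (paths (2, 1) → (7, 4)) = C(3, 2) · C(8, 5) = 3 · 56 = 168. Avoidance count = 330 − 168 = 162.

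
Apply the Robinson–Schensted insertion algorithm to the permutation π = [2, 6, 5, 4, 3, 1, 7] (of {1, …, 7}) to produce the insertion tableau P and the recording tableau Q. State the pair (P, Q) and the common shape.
P = [1, 3, 7] / [2] / [4] / [5] / [6];  Q = [1, 2, 7] / [3] / [4] / [5] / [6];  common shape = (3, 1, 1, 1, 1)

Row-insert the values π_1, π_2, … into P one at a time, bumping the leftmost entry strictly greater than the inserted value down to the next row. The recording tableau Q records, in position (i, j), the step at which that cell was added to P.
  Insert 2 (step 1): P = [2];  Q = [1]
  Insert 6 (step 2): P = [2, 6];  Q = [1, 2]
  Insert 5 (step 3): P = [2, 5] / [6];  Q = [1, 2] / [3]
  Insert 4 (step 4): P = [2, 4] / [5] / [6];  Q = [1, 2] / [3] / [4]
  Insert 3 (step 5): P = [2, 3] / [4] / [5] / [6];  Q = [1, 2] / [3] / [4] / [5]
  Insert 1 (step 6): P = [1, 3] / [2] / [4] / [5] / [6];  Q = [1, 2] / [3] / [4] / [5] / [6]
  Insert 7 (step 7): P = [1, 3, 7] / [2] / [4] / [5] / [6];  Q = [1, 2, 7] / [3] / [4] / [5] / [6]
Final shape: (3, 1, 1, 1, 1).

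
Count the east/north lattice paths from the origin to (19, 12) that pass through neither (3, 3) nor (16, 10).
Number of paths = 62647675

Inclusion–exclusion. Total paths: C(31, 19) = 141120525. Through P₁: C(6, 3)·C(25, 16) = 40859500. Through P₂: C(26, 16)·C(5, 3) = 53117350. Since P₁ is strictly southwest of P₂, a monotone path through both must visit P₁ then P₂; paths through both = C(6, 3)·C(20, 13)·C(5, 3) = 15504000. Avoid both = 141120525 − 40859500 − 53117350 + 15504000 = 62647675.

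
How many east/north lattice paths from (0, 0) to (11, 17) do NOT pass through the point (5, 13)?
Number of paths = 19674900

Total paths from (0, 0) to (11, 17): C(28, 11) = 21474180. Paths through (5, 13): (paths (0, 0) → (5, 13)) × (paths (5, 13) → (11, 17)) = C(18, 5) · C(10, 6) = 8568 · 210 = 1799280. Avoidance count = 21474180 − 1799280 = 19674900.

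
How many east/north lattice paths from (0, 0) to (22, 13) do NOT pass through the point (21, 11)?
Number of paths = 1089264360

Total paths from (0, 0) to (22, 13): C(35, 22) = 1476337800. Paths through (21, 11): (paths (0, 0) → (21, 11)) × (paths (21, 11) → (22, 13)) = C(32, 21) · C(3, 1) = 129024480 · 3 = 387073440. Avoidance count = 1476337800 − 387073440 = 1089264360.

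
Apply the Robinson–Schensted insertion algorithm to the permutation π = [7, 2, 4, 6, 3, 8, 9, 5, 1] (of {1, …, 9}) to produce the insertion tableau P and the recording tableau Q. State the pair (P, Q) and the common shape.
P = [1, 3, 5, 8, 9] / [2, 6] / [4] / [7];  Q = [1, 3, 4, 6, 7] / [2, 8] / [5] / [9];  common shape = (5, 2, 1, 1)

Row-insert the values π_1, π_2, … into P one at a time, bumping the leftmost entry strictly greater than the inserted value down to the next row. The recording tableau Q records, in position (i, j), the step at which that cell was added to P.
  Insert 7 (step 1): P = [7];  Q = [1]
  Insert 2 (step 2): P = [2] / [7];  Q = [1] / [2]
  Insert 4 (step 3): P = [2, 4] / [7];  Q = [1, 3] / [2]
  Insert 6 (step 4): P = [2, 4, 6] / [7];  Q = [1, 3, 4] / [2]
  Insert 3 (step 5): P = [2, 3, 6] / [4] / [7];  Q = [1, 3, 4] / [2] / [5]
  Insert 8 (step 6): P = [2, 3, 6, 8] / [4] / [7];  Q = [1, 3, 4, 6] / [2] / [5]
  Insert 9 (step 7): P = [2, 3, 6, 8, 9] / [4] / [7];  Q = [1, 3, 4, 6, 7] / [2] / [5]
  Insert 5 (step 8): P = [2, 3, 5, 8, 9] / [4, 6] / [7];  Q = [1, 3, 4, 6, 7] / [2, 8] / [5]
  Insert 1 (step 9): P = [1, 3, 5, 8, 9] / [2, 6] / [4] / [7];  Q = [1, 3, 4, 6, 7] / [2, 8] / [5] / [9]
Final shape: (5, 2, 1, 1).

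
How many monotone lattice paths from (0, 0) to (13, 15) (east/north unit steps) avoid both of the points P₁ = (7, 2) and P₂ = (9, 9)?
Number of paths = 26527368

Inclusion–exclusion. Total paths: C(28, 13) = 37442160. Through P₁: C(9, 7)·C(19, 6) = 976752. Through P₂: C(18, 9)·C(10, 4) = 10210200. Since P₁ is strictly southwest of P₂, a monotone path through both must visit P₁ then P₂; paths through both = C(9, 7)·C(9, 2)·C(10, 4) = 272160. Avoid both = 37442160 − 976752 − 10210200 + 272160 = 26527368.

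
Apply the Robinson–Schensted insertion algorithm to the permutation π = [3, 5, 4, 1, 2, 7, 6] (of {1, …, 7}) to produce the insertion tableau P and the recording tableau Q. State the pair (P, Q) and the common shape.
P = [1, 2, 6] / [3, 4, 7] / [5];  Q = [1, 2, 6] / [3, 5, 7] / [4];  common shape = (3, 3, 1)

Row-insert the values π_1, π_2, … into P one at a time, bumping the leftmost entry strictly greater than the inserted value down to the next row. The recording tableau Q records, in position (i, j), the step at which that cell was added to P.
  Insert 3 (step 1): P = [3];  Q = [1]
  Insert 5 (step 2): P = [3, 5];  Q = [1, 2]
  Insert 4 (step 3): P = [3, 4] / [5];  Q = [1, 2] / [3]
  Insert 1 (step 4): P = [1, 4] / [3] / [5];  Q = [1, 2] / [3] / [4]
  Insert 2 (step 5): P = [1, 2] / [3, 4] / [5];  Q = [1, 2] / [3, 5] / [4]
  Insert 7 (step 6): P = [1, 2, 7] / [3, 4] / [5];  Q = [1, 2, 6] / [3, 5] / [4]
  Insert 6 (step 7): P = [1, 2, 6] / [3, 4, 7] / [5];  Q = [1, 2, 6] / [3, 5, 7] / [4]
Final shape: (3, 3, 1).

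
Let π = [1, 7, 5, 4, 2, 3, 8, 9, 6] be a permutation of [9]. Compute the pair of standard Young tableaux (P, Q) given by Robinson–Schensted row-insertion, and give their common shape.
P = [1, 2, 3, 6, 9] / [4, 8] / [5] / [7];  Q = [1, 2, 6, 7, 8] / [3, 9] / [4] / [5];  common shape = (5, 2, 1, 1)

Row-insert the values π_1, π_2, … into P one at a time, bumping the leftmost entry strictly greater than the inserted value down to the next row. The recording tableau Q records, in position (i, j), the step at which that cell was added to P.
  Insert 1 (step 1): P = [1];  Q = [1]
  Insert 7 (step 2): P = [1, 7];  Q = [1, 2]
  Insert 5 (step 3): P = [1, 5] / [7];  Q = [1, 2] / [3]
  Insert 4 (step 4): P = [1, 4] / [5] / [7];  Q = [1, 2] / [3] / [4]
  Insert 2 (step 5): P = [1, 2] / [4] / [5] / [7];  Q = [1, 2] / [3] / [4] / [5]
  Insert 3 (step 6): P = [1, 2, 3] / [4] / [5] / [7];  Q = [1, 2, 6] / [3] / [4] / [5]
  Insert 8 (step 7): P = [1, 2, 3, 8] / [4] / [5] / [7];  Q = [1, 2, 6, 7] / [3] / [4] / [5]
  Insert 9 (step 8): P = [1, 2, 3, 8, 9] / [4] / [5] / [7];  Q = [1, 2, 6, 7, 8] / [3] / [4] / [5]
  Insert 6 (step 9): P = [1, 2, 3, 6, 9] / [4, 8] / [5] / [7];  Q = [1, 2, 6, 7, 8] / [3, 9] / [4] / [5]
Final shape: (5, 2, 1, 1).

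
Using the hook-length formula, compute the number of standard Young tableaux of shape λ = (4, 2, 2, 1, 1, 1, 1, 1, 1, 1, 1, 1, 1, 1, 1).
# SYT of shape (4, 2, 2, 1, 1, 1, 1, 1, 1, 1, 1, 1, 1, 1, 1) = 67184

Hook-length formula: f^λ = n! / Π hook(c), product over all cells c of the Young diagram. For λ = (4, 2, 2, 1, 1, 1, 1, 1, 1, 1, 1, 1, 1, 1, 1), n = 20 boxes. Hook lengths by row (left-to-right, top-to-bottom): [18, 5, 2, 1]; [15, 2]; [14, 1]; [12]; [11]; [10]; [9]; [8]; [7]; [6]; [5]; [4]; [3]; [2]; [1]. Product of hooks = 36212520960000. So f^λ = 20! / 36212520960000 = 2432902008176640000 / 36212520960000 = 67184.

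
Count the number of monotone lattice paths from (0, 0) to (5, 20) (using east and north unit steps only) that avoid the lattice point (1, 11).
Number of paths = 44550

Total paths from (0, 0) to (5, 20): C(25, 5) = 53130. Paths through (1, 11): (paths (0, 0) → (1, 11)) × (paths (1, 11) → (5, 20)) = C(12, 1) · C(13, 4) = 12 · 715 = 8580. Avoidance count = 53130 − 8580 = 44550.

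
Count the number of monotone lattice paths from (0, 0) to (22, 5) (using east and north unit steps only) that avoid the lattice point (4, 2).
Number of paths = 60780

Total paths from (0, 0) to (22, 5): C(27, 22) = 80730. Paths through (4, 2): (paths (0, 0) → (4, 2)) × (paths (4, 2) → (22, 5)) = C(6, 4) · C(21, 18) = 15 · 1330 = 19950. Avoidance count = 80730 − 19950 = 60780.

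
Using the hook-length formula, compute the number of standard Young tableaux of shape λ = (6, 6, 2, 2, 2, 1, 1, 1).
# SYT of shape (6, 6, 2, 2, 2, 1, 1, 1) = 208916400

Hook-length formula: f^λ = n! / Π hook(c), product over all cells c of the Young diagram. For λ = (6, 6, 2, 2, 2, 1, 1, 1), n = 21 boxes. Hook lengths by row (left-to-right, top-to-bottom): [13, 9, 5, 4, 3, 2]; [12, 8, 4, 3, 2, 1]; [7, 3]; [6, 2]; [5, 1]; [3]; [2]; [1]. Product of hooks = 244552089600. So f^λ = 21! / 244552089600 = 51090942171709440000 / 244552089600 = 208916400.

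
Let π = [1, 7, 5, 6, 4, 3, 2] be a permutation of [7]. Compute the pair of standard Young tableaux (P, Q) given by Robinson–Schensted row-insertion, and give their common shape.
P = [1, 2, 6] / [3] / [4] / [5] / [7];  Q = [1, 2, 4] / [3] / [5] / [6] / [7];  common shape = (3, 1, 1, 1, 1)

Row-insert the values π_1, π_2, … into P one at a time, bumping the leftmost entry strictly greater than the inserted value down to the next row. The recording tableau Q records, in position (i, j), the step at which that cell was added to P.
  Insert 1 (step 1): P = [1];  Q = [1]
  Insert 7 (step 2): P = [1, 7];  Q = [1, 2]
  Insert 5 (step 3): P = [1, 5] / [7];  Q = [1, 2] / [3]
  Insert 6 (step 4): P = [1, 5, 6] / [7];  Q = [1, 2, 4] / [3]
  Insert 4 (step 5): P = [1, 4, 6] / [5] / [7];  Q = [1, 2, 4] / [3] / [5]
  Insert 3 (step 6): P = [1, 3, 6] / [4] / [5] / [7];  Q = [1, 2, 4] / [3] / [5] / [6]
  Insert 2 (step 7): P = [1, 2, 6] / [3] / [4] / [5] / [7];  Q = [1, 2, 4] / [3] / [5] / [6] / [7]
Final shape: (3, 1, 1, 1, 1).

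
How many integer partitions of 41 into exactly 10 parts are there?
p(41, 10 parts) = 4242

Partitions of n into exactly k parts are in bijection with partitions of n − k into at most k parts (subtract 1 from each part). So p(41, exactly 10) = p(31, parts ≤ 10). Computing via the recurrence p(m, j) = p(m, j−1) + p(m−j, j) gives 4242.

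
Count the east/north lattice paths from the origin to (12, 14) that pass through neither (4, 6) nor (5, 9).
Number of paths = 6034696

Inclusion–exclusion. Total paths: C(26, 12) = 9657700. Through P₁: C(10, 4)·C(16, 8) = 2702700. Through P₂: C(14, 5)·C(12, 7) = 1585584. Since P₁ is strictly southwest of P₂, a monotone path through both must visit P₁ then P₂; paths through both = C(10, 4)·C(4, 1)·C(12, 7) = 665280. Avoid both = 9657700 − 2702700 − 1585584 + 665280 = 6034696.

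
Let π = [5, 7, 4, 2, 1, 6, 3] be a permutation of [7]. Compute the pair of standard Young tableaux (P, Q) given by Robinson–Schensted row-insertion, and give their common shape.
P = [1, 3] / [2, 6] / [4, 7] / [5];  Q = [1, 2] / [3, 6] / [4, 7] / [5];  common shape = (2, 2, 2, 1)

Row-insert the values π_1, π_2, … into P one at a time, bumping the leftmost entry strictly greater than the inserted value down to the next row. The recording tableau Q records, in position (i, j), the step at which that cell was added to P.
  Insert 5 (step 1): P = [5];  Q = [1]
  Insert 7 (step 2): P = [5, 7];  Q = [1, 2]
  Insert 4 (step 3): P = [4, 7] / [5];  Q = [1, 2] / [3]
  Insert 2 (step 4): P = [2, 7] / [4] / [5];  Q = [1, 2] / [3] / [4]
  Insert 1 (step 5): P = [1, 7] / [2] / [4] / [5];  Q = [1, 2] / [3] / [4] / [5]
  Insert 6 (step 6): P = [1, 6] / [2, 7] / [4] / [5];  Q = [1, 2] / [3, 6] / [4] / [5]
  Insert 3 (step 7): P = [1, 3] / [2, 6] / [4, 7] / [5];  Q = [1, 2] / [3, 6] / [4, 7] / [5]
Final shape: (2, 2, 2, 1).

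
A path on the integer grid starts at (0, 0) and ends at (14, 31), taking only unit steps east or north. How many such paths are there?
Number of paths = 166871334960

A monotone lattice path from (0, 0) to (14, 31) consists of 14 east steps and 31 north steps in some order, so it is determined by which 14 of the 45 steps are east. The count is C(45, 14) = 166871334960.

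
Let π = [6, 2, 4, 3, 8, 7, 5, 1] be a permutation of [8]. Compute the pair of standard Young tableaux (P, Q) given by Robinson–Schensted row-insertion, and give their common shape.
P = [1, 3, 5] / [2, 7] / [4, 8] / [6];  Q = [1, 3, 5] / [2, 6] / [4, 7] / [8];  common shape = (3, 2, 2, 1)

Row-insert the values π_1, π_2, … into P one at a time, bumping the leftmost entry strictly greater than the inserted value down to the next row. The recording tableau Q records, in position (i, j), the step at which that cell was added to P.
  Insert 6 (step 1): P = [6];  Q = [1]
  Insert 2 (step 2): P = [2] / [6];  Q = [1] / [2]
  Insert 4 (step 3): P = [2, 4] / [6];  Q = [1, 3] / [2]
  Insert 3 (step 4): P = [2, 3] / [4] / [6];  Q = [1, 3] / [2] / [4]
  Insert 8 (step 5): P = [2, 3, 8] / [4] / [6];  Q = [1, 3, 5] / [2] / [4]
  Insert 7 (step 6): P = [2, 3, 7] / [4, 8] / [6];  Q = [1, 3, 5] / [2, 6] / [4]
  Insert 5 (step 7): P = [2, 3, 5] / [4, 7] / [6, 8];  Q = [1, 3, 5] / [2, 6] / [4, 7]
  Insert 1 (step 8): P = [1, 3, 5] / [2, 7] / [4, 8] / [6];  Q = [1, 3, 5] / [2, 6] / [4, 7] / [8]
Final shape: (3, 2, 2, 1).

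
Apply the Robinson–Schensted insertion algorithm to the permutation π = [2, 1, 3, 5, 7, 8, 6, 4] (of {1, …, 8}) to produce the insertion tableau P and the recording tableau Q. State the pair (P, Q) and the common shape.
P = [1, 3, 4, 6, 8] / [2, 5] / [7];  Q = [1, 3, 4, 5, 6] / [2, 7] / [8];  common shape = (5, 2, 1)

Row-insert the values π_1, π_2, … into P one at a time, bumping the leftmost entry strictly greater than the inserted value down to the next row. The recording tableau Q records, in position (i, j), the step at which that cell was added to P.
  Insert 2 (step 1): P = [2];  Q = [1]
  Insert 1 (step 2): P = [1] / [2];  Q = [1] / [2]
  Insert 3 (step 3): P = [1, 3] / [2];  Q = [1, 3] / [2]
  Insert 5 (step 4): P = [1, 3, 5] / [2];  Q = [1, 3, 4] / [2]
  Insert 7 (step 5): P = [1, 3, 5, 7] / [2];  Q = [1, 3, 4, 5] / [2]
  Insert 8 (step 6): P = [1, 3, 5, 7, 8] / [2];  Q = [1, 3, 4, 5, 6] / [2]
  Insert 6 (step 7): P = [1, 3, 5, 6, 8] / [2, 7];  Q = [1, 3, 4, 5, 6] / [2, 7]
  Insert 4 (step 8): P = [1, 3, 4, 6, 8] / [2, 5] / [7];  Q = [1, 3, 4, 5, 6] / [2, 7] / [8]
Final shape: (5, 2, 1).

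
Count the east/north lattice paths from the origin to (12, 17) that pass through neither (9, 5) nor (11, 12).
Number of paths = 43304989

Inclusion–exclusion. Total paths: C(29, 12) = 51895935. Through P₁: C(14, 9)·C(15, 3) = 910910. Through P₂: C(23, 11)·C(6, 1) = 8112468. Since P₁ is strictly southwest of P₂, a monotone path through both must visit P₁ then P₂; paths through both = C(14, 9)·C(9, 2)·C(6, 1) = 432432. Avoid both = 51895935 − 910910 − 8112468 + 432432 = 43304989.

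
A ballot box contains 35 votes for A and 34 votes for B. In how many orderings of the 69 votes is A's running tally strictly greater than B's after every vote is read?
Strict-lead orderings = 812944042149730764

Total orderings of the 69 votes with 35 for A: C(69, 35) = 56093138908331422716. By the Bertrand ballot formula (Cycle Lemma / reflection principle), the number of orderings in which A is strictly ahead of B throughout is (p − q)/(p + q) · C(p + q, p) = (35 − 34)/(35 + 34) · 56093138908331422716 = 812944042149730764.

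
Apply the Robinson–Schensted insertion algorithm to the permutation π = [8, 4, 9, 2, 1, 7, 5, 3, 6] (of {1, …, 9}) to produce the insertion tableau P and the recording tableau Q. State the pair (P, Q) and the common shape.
P = [1, 3, 6] / [2, 5] / [4, 7] / [8, 9];  Q = [1, 3, 9] / [2, 6] / [4, 7] / [5, 8];  common shape = (3, 2, 2, 2)

Row-insert the values π_1, π_2, … into P one at a time, bumping the leftmost entry strictly greater than the inserted value down to the next row. The recording tableau Q records, in position (i, j), the step at which that cell was added to P.
  Insert 8 (step 1): P = [8];  Q = [1]
  Insert 4 (step 2): P = [4] / [8];  Q = [1] / [2]
  Insert 9 (step 3): P = [4, 9] / [8];  Q = [1, 3] / [2]
  Insert 2 (step 4): P = [2, 9] / [4] / [8];  Q = [1, 3] / [2] / [4]
  Insert 1 (step 5): P = [1, 9] / [2] / [4] / [8];  Q = [1, 3] / [2] / [4] / [5]
  Insert 7 (step 6): P = [1, 7] / [2, 9] / [4] / [8];  Q = [1, 3] / [2, 6] / [4] / [5]
  Insert 5 (step 7): P = [1, 5] / [2, 7] / [4, 9] / [8];  Q = [1, 3] / [2, 6] / [4, 7] / [5]
  Insert 3 (step 8): P = [1, 3] / [2, 5] / [4, 7] / [8, 9];  Q = [1, 3] / [2, 6] / [4, 7] / [5, 8]
  Insert 6 (step 9): P = [1, 3, 6] / [2, 5] / [4, 7] / [8, 9];  Q = [1, 3, 9] / [2, 6] / [4, 7] / [5, 8]
Final shape: (3, 2, 2, 2).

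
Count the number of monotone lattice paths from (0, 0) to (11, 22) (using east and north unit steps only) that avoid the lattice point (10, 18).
Number of paths = 127921170

Total paths from (0, 0) to (11, 22): C(33, 11) = 193536720. Paths through (10, 18): (paths (0, 0) → (10, 18)) × (paths (10, 18) → (11, 22)) = C(28, 10) · C(5, 1) = 13123110 · 5 = 65615550. Avoidance count = 193536720 − 65615550 = 127921170.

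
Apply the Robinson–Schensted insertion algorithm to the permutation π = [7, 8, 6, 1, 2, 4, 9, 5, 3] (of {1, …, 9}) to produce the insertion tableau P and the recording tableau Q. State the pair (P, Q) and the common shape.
P = [1, 2, 3, 5] / [4, 8, 9] / [6] / [7];  Q = [1, 2, 6, 7] / [3, 5, 8] / [4] / [9];  common shape = (4, 3, 1, 1)

Row-insert the values π_1, π_2, … into P one at a time, bumping the leftmost entry strictly greater than the inserted value down to the next row. The recording tableau Q records, in position (i, j), the step at which that cell was added to P.
  Insert 7 (step 1): P = [7];  Q = [1]
  Insert 8 (step 2): P = [7, 8];  Q = [1, 2]
  Insert 6 (step 3): P = [6, 8] / [7];  Q = [1, 2] / [3]
  Insert 1 (step 4): P = [1, 8] / [6] / [7];  Q = [1, 2] / [3] / [4]
  Insert 2 (step 5): P = [1, 2] / [6, 8] / [7];  Q = [1, 2] / [3, 5] / [4]
  Insert 4 (step 6): P = [1, 2, 4] / [6, 8] / [7];  Q = [1, 2, 6] / [3, 5] / [4]
  Insert 9 (step 7): P = [1, 2, 4, 9] / [6, 8] / [7];  Q = [1, 2, 6, 7] / [3, 5] / [4]
  Insert 5 (step 8): P = [1, 2, 4, 5] / [6, 8, 9] / [7];  Q = [1, 2, 6, 7] / [3, 5, 8] / [4]
  Insert 3 (step 9): P = [1, 2, 3, 5] / [4, 8, 9] / [6] / [7];  Q = [1, 2, 6, 7] / [3, 5, 8] / [4] / [9]
Final shape: (4, 3, 1, 1).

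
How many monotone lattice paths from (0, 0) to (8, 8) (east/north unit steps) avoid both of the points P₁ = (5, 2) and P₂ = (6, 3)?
Number of paths = 10224

Inclusion–exclusion. Total paths: C(16, 8) = 12870. Through P₁: C(7, 5)·C(9, 3) = 1764. Through P₂: C(9, 6)·C(7, 2) = 1764. Since P₁ is strictly southwest of P₂, a monotone path through both must visit P₁ then P₂; paths through both = C(7, 5)·C(2, 1)·C(7, 2) = 882. Avoid both = 12870 − 1764 − 1764 + 882 = 10224.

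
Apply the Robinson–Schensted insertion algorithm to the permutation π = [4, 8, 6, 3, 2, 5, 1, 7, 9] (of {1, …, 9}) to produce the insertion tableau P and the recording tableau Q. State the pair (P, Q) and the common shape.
P = [1, 5, 7, 9] / [2, 6] / [3] / [4] / [8];  Q = [1, 2, 8, 9] / [3, 6] / [4] / [5] / [7];  common shape = (4, 2, 1, 1, 1)

Row-insert the values π_1, π_2, … into P one at a time, bumping the leftmost entry strictly greater than the inserted value down to the next row. The recording tableau Q records, in position (i, j), the step at which that cell was added to P.
  Insert 4 (step 1): P = [4];  Q = [1]
  Insert 8 (step 2): P = [4, 8];  Q = [1, 2]
  Insert 6 (step 3): P = [4, 6] / [8];  Q = [1, 2] / [3]
  Insert 3 (step 4): P = [3, 6] / [4] / [8];  Q = [1, 2] / [3] / [4]
  Insert 2 (step 5): P = [2, 6] / [3] / [4] / [8];  Q = [1, 2] / [3] / [4] / [5]
  Insert 5 (step 6): P = [2, 5] / [3, 6] / [4] / [8];  Q = [1, 2] / [3, 6] / [4] / [5]
  Insert 1 (step 7): P = [1, 5] / [2, 6] / [3] / [4] / [8];  Q = [1, 2] / [3, 6] / [4] / [5] / [7]
  Insert 7 (step 8): P = [1, 5, 7] / [2, 6] / [3] / [4] / [8];  Q = [1, 2, 8] / [3, 6] / [4] / [5] / [7]
  Insert 9 (step 9): P = [1, 5, 7, 9] / [2, 6] / [3] / [4] / [8];  Q = [1, 2, 8, 9] / [3, 6] / [4] / [5] / [7]
Final shape: (4, 2, 1, 1, 1).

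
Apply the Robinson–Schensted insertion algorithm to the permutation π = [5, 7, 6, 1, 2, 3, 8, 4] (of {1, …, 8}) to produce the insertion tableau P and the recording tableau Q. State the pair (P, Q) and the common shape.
P = [1, 2, 3, 4] / [5, 6, 8] / [7];  Q = [1, 2, 6, 7] / [3, 5, 8] / [4];  common shape = (4, 3, 1)

Row-insert the values π_1, π_2, … into P one at a time, bumping the leftmost entry strictly greater than the inserted value down to the next row. The recording tableau Q records, in position (i, j), the step at which that cell was added to P.
  Insert 5 (step 1): P = [5];  Q = [1]
  Insert 7 (step 2): P = [5, 7];  Q = [1, 2]
  Insert 6 (step 3): P = [5, 6] / [7];  Q = [1, 2] / [3]
  Insert 1 (step 4): P = [1, 6] / [5] / [7];  Q = [1, 2] / [3] / [4]
  Insert 2 (step 5): P = [1, 2] / [5, 6] / [7];  Q = [1, 2] / [3, 5] / [4]
  Insert 3 (step 6): P = [1, 2, 3] / [5, 6] / [7];  Q = [1, 2, 6] / [3, 5] / [4]
  Insert 8 (step 7): P = [1, 2, 3, 8] / [5, 6] / [7];  Q = [1, 2, 6, 7] / [3, 5] / [4]
  Insert 4 (step 8): P = [1, 2, 3, 4] / [5, 6, 8] / [7];  Q = [1, 2, 6, 7] / [3, 5, 8] / [4]
Final shape: (4, 3, 1).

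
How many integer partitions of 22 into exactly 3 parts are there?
p(22, 3 parts) = 40

Partitions of n into exactly k parts are in bijection with partitions of n − k into at most k parts (subtract 1 from each part). So p(22, exactly 3) = p(19, parts ≤ 3). Computing via the recurrence p(m, j) = p(m, j−1) + p(m−j, j) gives 40.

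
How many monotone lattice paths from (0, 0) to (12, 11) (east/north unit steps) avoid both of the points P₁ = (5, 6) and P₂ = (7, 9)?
Number of paths = 842954

Inclusion–exclusion. Total paths: C(23, 12) = 1352078. Through P₁: C(11, 5)·C(12, 7) = 365904. Through P₂: C(16, 7)·C(7, 5) = 240240. Since P₁ is strictly southwest of P₂, a monotone path through both must visit P₁ then P₂; paths through both = C(11, 5)·C(5, 2)·C(7, 5) = 97020. Avoid both = 1352078 − 365904 − 240240 + 97020 = 842954.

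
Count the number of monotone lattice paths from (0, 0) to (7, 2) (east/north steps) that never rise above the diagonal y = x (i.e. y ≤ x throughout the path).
Number of paths = 27

By the reflection principle (André's argument), the number of monotone paths to (7, 2) with n ≤ m that never go above y = x is C(9, 7) − C(9, 8) = 36 − 9 = 27.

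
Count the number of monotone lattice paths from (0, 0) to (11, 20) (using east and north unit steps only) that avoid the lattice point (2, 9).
Number of paths = 75434515

Total paths from (0, 0) to (11, 20): C(31, 11) = 84672315. Paths through (2, 9): (paths (0, 0) → (2, 9)) × (paths (2, 9) → (11, 20)) = C(11, 2) · C(20, 9) = 55 · 167960 = 9237800. Avoidance count = 84672315 − 9237800 = 75434515.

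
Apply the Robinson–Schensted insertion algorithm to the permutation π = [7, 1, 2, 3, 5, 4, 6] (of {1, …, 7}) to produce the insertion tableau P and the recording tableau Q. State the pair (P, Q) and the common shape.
P = [1, 2, 3, 4, 6] / [5] / [7];  Q = [1, 3, 4, 5, 7] / [2] / [6];  common shape = (5, 1, 1)

Row-insert the values π_1, π_2, … into P one at a time, bumping the leftmost entry strictly greater than the inserted value down to the next row. The recording tableau Q records, in position (i, j), the step at which that cell was added to P.
  Insert 7 (step 1): P = [7];  Q = [1]
  Insert 1 (step 2): P = [1] / [7];  Q = [1] / [2]
  Insert 2 (step 3): P = [1, 2] / [7];  Q = [1, 3] / [2]
  Insert 3 (step 4): P = [1, 2, 3] / [7];  Q = [1, 3, 4] / [2]
  Insert 5 (step 5): P = [1, 2, 3, 5] / [7];  Q = [1, 3, 4, 5] / [2]
  Insert 4 (step 6): P = [1, 2, 3, 4] / [5] / [7];  Q = [1, 3, 4, 5] / [2] / [6]
  Insert 6 (step 7): P = [1, 2, 3, 4, 6] / [5] / [7];  Q = [1, 3, 4, 5, 7] / [2] / [6]
Final shape: (5, 1, 1).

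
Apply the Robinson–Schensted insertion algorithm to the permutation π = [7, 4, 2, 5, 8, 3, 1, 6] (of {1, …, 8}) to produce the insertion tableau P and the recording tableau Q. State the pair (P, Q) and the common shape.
P = [1, 3, 6] / [2, 5, 8] / [4] / [7];  Q = [1, 4, 5] / [2, 6, 8] / [3] / [7];  common shape = (3, 3, 1, 1)

Row-insert the values π_1, π_2, … into P one at a time, bumping the leftmost entry strictly greater than the inserted value down to the next row. The recording tableau Q records, in position (i, j), the step at which that cell was added to P.
  Insert 7 (step 1): P = [7];  Q = [1]
  Insert 4 (step 2): P = [4] / [7];  Q = [1] / [2]
  Insert 2 (step 3): P = [2] / [4] / [7];  Q = [1] / [2] / [3]
  Insert 5 (step 4): P = [2, 5] / [4] / [7];  Q = [1, 4] / [2] / [3]
  Insert 8 (step 5): P = [2, 5, 8] / [4] / [7];  Q = [1, 4, 5] / [2] / [3]
  Insert 3 (step 6): P = [2, 3, 8] / [4, 5] / [7];  Q = [1, 4, 5] / [2, 6] / [3]
  Insert 1 (step 7): P = [1, 3, 8] / [2, 5] / [4] / [7];  Q = [1, 4, 5] / [2, 6] / [3] / [7]
  Insert 6 (step 8): P = [1, 3, 6] / [2, 5, 8] / [4] / [7];  Q = [1, 4, 5] / [2, 6, 8] / [3] / [7]
Final shape: (3, 3, 1, 1).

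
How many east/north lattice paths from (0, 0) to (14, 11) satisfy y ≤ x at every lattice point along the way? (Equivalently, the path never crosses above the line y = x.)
Number of paths = 1188640

By the reflection principle (André's argument), the number of monotone paths to (14, 11) with n ≤ m that never go above y = x is C(25, 14) − C(25, 15) = 4457400 − 3268760 = 1188640.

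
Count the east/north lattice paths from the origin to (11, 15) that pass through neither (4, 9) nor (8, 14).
Number of paths = 5580500

Inclusion–exclusion. Total paths: C(26, 11) = 7726160. Through P₁: C(13, 4)·C(13, 7) = 1226940. Through P₂: C(22, 8)·C(4, 3) = 1279080. Since P₁ is strictly southwest of P₂, a monotone path through both must visit P₁ then P₂; paths through both = C(13, 4)·C(9, 4)·C(4, 3) = 360360. Avoid both = 7726160 − 1226940 − 1279080 + 360360 = 5580500.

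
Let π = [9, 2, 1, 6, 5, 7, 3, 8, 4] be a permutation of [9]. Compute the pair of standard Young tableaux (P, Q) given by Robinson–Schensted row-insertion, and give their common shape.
P = [1, 3, 4, 8] / [2, 5, 7] / [6] / [9];  Q = [1, 4, 6, 8] / [2, 5, 9] / [3] / [7];  common shape = (4, 3, 1, 1)

Row-insert the values π_1, π_2, … into P one at a time, bumping the leftmost entry strictly greater than the inserted value down to the next row. The recording tableau Q records, in position (i, j), the step at which that cell was added to P.
  Insert 9 (step 1): P = [9];  Q = [1]
  Insert 2 (step 2): P = [2] / [9];  Q = [1] / [2]
  Insert 1 (step 3): P = [1] / [2] / [9];  Q = [1] / [2] / [3]
  Insert 6 (step 4): P = [1, 6] / [2] / [9];  Q = [1, 4] / [2] / [3]
  Insert 5 (step 5): P = [1, 5] / [2, 6] / [9];  Q = [1, 4] / [2, 5] / [3]
  Insert 7 (step 6): P = [1, 5, 7] / [2, 6] / [9];  Q = [1, 4, 6] / [2, 5] / [3]
  Insert 3 (step 7): P = [1, 3, 7] / [2, 5] / [6] / [9];  Q = [1, 4, 6] / [2, 5] / [3] / [7]
  Insert 8 (step 8): P = [1, 3, 7, 8] / [2, 5] / [6] / [9];  Q = [1, 4, 6, 8] / [2, 5] / [3] / [7]
  Insert 4 (step 9): P = [1, 3, 4, 8] / [2, 5, 7] / [6] / [9];  Q = [1, 4, 6, 8] / [2, 5, 9] / [3] / [7]
Final shape: (4, 3, 1, 1).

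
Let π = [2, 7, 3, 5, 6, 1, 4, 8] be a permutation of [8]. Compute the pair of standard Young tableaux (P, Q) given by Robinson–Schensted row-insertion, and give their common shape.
P = [1, 3, 4, 6, 8] / [2, 5] / [7];  Q = [1, 2, 4, 5, 8] / [3, 7] / [6];  common shape = (5, 2, 1)

Row-insert the values π_1, π_2, … into P one at a time, bumping the leftmost entry strictly greater than the inserted value down to the next row. The recording tableau Q records, in position (i, j), the step at which that cell was added to P.
  Insert 2 (step 1): P = [2];  Q = [1]
  Insert 7 (step 2): P = [2, 7];  Q = [1, 2]
  Insert 3 (step 3): P = [2, 3] / [7];  Q = [1, 2] / [3]
  Insert 5 (step 4): P = [2, 3, 5] / [7];  Q = [1, 2, 4] / [3]
  Insert 6 (step 5): P = [2, 3, 5, 6] / [7];  Q = [1, 2, 4, 5] / [3]
  Insert 1 (step 6): P = [1, 3, 5, 6] / [2] / [7];  Q = [1, 2, 4, 5] / [3] / [6]
  Insert 4 (step 7): P = [1, 3, 4, 6] / [2, 5] / [7];  Q = [1, 2, 4, 5] / [3, 7] / [6]
  Insert 8 (step 8): P = [1, 3, 4, 6, 8] / [2, 5] / [7];  Q = [1, 2, 4, 5, 8] / [3, 7] / [6]
Final shape: (5, 2, 1).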